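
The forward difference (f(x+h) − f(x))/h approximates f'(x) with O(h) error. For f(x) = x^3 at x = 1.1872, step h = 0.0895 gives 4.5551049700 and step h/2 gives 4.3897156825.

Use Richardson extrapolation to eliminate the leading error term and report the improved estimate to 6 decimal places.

4.224326

r = 1: numerator weight 2, denominator 1.
Difference of the inputs: 4.3897156825 − 4.5551049700 = -0.1653892875
Correction (A(h/2) − A(h))/(2 − 1) = (-0.1653892875)/1 = -0.1653892875
R = 4.3897156825 − 0.1653892875 = 4.2243263950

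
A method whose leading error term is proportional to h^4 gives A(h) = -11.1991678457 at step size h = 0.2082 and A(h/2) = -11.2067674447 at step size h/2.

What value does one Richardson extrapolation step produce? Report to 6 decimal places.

-11.207274

The method has order 4: 2^4 = 16.
16·(-11.2067674447) = -179.3082791152; (-179.3082791152) − (-11.1991678457) = -168.1091112695
(16·(-11.2067674447) − (-11.1991678457))/(16 − 1) = -11.2072740846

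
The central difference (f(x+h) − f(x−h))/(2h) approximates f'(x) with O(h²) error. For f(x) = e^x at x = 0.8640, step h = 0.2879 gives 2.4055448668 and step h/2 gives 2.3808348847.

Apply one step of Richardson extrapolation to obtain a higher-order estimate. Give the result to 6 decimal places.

2.372598

Leading term ∝ h^2; use weight 4 = 2^2.
Difference of the inputs: 2.3808348847 − 2.4055448668 = -0.0247099821
Divide by 2^2 − 1 = 3: (-0.0247099821)/3 = -0.0082366607
R = A(h/2) + (A(h/2) − A(h))/3 = 2.3808348847 − 0.0082366607 = 2.3725982240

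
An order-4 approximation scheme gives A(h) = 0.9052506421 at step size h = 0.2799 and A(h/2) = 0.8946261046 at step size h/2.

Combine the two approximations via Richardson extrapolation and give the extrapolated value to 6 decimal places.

0.893918

Leading term ∝ h^4; use weight 16 = 2^4.
16·0.8946261046 = 14.3140176736; subtract 0.9052506421 → 13.4087670315
Divide by 2^4 − 1 = 15.
(16·0.8946261046 − 0.9052506421)/(16 − 1) = 0.8939178021
Shift from A(h/2): −0.0007083025.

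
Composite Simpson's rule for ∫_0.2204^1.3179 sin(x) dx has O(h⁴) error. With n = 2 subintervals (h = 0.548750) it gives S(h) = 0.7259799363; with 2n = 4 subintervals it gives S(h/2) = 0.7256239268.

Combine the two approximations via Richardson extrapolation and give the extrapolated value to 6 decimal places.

0.725600

With r = 4 the leading error scales as h^4, so the weight is 2^4 = 16.
16*0.7256239268 = 11.6099828288; 11.6099828288 − 0.7259799363 = 10.8840028925
Denominator 16 − 1 = 15.
So the Richardson estimate is 0.7256001928.
Correction |R − A(h/2)| = 2.373e-05; gap |A(h/2) − A(h)| = 3.560e-04.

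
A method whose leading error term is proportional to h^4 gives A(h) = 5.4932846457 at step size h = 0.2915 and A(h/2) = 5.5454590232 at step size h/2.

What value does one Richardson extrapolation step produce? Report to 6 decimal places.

r = 4, so 2^r = 16.
Weighted: 88.7273443712 − 5.4932846457 = 83.2340597255
Divide by 2^4 − 1 = 15.
Result: 5.5489373150
Gap between inputs: 5.217e-02; correction applied: +0.0034782918.

5.548937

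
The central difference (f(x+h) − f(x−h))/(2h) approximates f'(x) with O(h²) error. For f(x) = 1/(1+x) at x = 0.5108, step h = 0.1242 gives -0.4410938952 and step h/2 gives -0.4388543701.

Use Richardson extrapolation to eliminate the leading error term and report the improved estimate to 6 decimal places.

r = 2: numerator weight 4, denominator 3.
4×(-0.4388543701) − (-0.4410938952) = -1.3143235852
Denominator 4 − 1 = 3.
Result: -0.4381078617
Shift from A(h/2): +0.0007465084.

-0.438108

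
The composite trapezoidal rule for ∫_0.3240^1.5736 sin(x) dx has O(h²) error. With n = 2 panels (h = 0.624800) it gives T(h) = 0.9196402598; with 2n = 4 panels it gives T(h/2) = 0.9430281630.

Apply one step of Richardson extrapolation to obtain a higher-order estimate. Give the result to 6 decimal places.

Method order is 2; weight 2^2 = 4.
A(h/2) − A(h) = 0.9430281630 − 0.9196402598 = 0.0233879032
Correction (A(h/2) − A(h))/(4 − 1) = 0.0233879032/3 = 0.0077959677
R = 0.9430281630 + 0.0077959677 = 0.9508241307
Gap between inputs: 2.339e-02; correction applied: +0.0077959677.

0.950824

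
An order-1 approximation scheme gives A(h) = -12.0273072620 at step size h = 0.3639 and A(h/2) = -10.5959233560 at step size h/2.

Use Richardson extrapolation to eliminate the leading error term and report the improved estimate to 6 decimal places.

r = 1, so 2^r = 2.
Top: 2(-10.5959233560) − (-12.0273072620) = -9.1645394500
R = (-9.1645394500)/1 = -9.1645394500

-9.164539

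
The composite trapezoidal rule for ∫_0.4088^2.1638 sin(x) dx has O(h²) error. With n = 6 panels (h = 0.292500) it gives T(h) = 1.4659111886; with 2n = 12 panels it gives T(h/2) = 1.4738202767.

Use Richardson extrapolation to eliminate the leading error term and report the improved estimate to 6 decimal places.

Method order is 2; weight 2^2 = 4.
A(h/2) − A(h) = 1.4738202767 − 1.4659111886 = 0.0079090881
Divide by 2^2 − 1 = 3: 0.0079090881/3 = 0.0026363627
R = A(h/2) + (A(h/2) − A(h))/3 = 1.4738202767 + 0.0026363627 = 1.4764566394
Gap between inputs: 7.909e-03; correction applied: +0.0026363627.

1.476457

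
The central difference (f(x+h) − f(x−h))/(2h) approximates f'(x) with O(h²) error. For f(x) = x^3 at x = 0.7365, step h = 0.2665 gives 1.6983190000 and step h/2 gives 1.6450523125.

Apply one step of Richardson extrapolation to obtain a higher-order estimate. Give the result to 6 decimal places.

Order 2 gives 2^r = 4 and 2^r − 1 = 3.
4·1.6450523125 = 6.5802092500; 6.5802092500 − 1.6983190000 = 4.8818902500
Extrapolated: 4.8818902500 / 3 = 1.6272967500

1.627297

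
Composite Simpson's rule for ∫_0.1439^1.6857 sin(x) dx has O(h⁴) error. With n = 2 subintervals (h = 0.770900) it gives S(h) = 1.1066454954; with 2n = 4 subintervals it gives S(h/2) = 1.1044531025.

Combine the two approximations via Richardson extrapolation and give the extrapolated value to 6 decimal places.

Leading term ∝ h^4; use weight 16 = 2^4.
Numerator 16×A(h/2) − A(h) = 16×1.1044531025 − 1.1066454954 = 16.5646041446
Extrapolated: 16.5646041446 / 15 = 1.1043069430
Correction |R − A(h/2)| = 1.462e-04; gap |A(h/2) − A(h)| = 2.192e-03.

1.104307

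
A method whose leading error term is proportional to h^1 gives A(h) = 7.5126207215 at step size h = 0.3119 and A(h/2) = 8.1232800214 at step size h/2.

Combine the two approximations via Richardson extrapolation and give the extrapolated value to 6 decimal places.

Method order is 1; weight 2^1 = 2.
2·8.1232800214 = 16.2465600428; subtract 7.5126207215 → 8.7339393213
8.7339393213 ÷ 1 = 8.7339393213
Correction |R − A(h/2)| = 6.107e-01; gap |A(h/2) − A(h)| = 6.107e-01.

8.733939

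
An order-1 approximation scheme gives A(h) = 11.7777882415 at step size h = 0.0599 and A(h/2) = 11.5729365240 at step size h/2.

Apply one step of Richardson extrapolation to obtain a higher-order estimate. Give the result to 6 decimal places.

r = 1, so 2^r = 2.
2·11.5729365240 = 23.1458730480; 23.1458730480 − 11.7777882415 = 11.3680848065
Extrapolated: 11.3680848065 / 1 = 11.3680848065
Gap between inputs: 2.049e-01; correction applied: −0.2048517175.

11.368085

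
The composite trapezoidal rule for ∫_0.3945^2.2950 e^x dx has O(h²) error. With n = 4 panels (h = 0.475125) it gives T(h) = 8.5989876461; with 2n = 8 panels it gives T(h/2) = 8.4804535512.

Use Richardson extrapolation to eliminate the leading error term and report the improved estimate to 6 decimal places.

The method has order 2: 2^2 = 4.
4*8.4804535512 − 8.5989876461 = 25.3228265587
R = 25.3228265587/3 = 8.4409421862
Correction |R − A(h/2)| = 3.951e-02; gap |A(h/2) − A(h)| = 1.185e-01.

8.440942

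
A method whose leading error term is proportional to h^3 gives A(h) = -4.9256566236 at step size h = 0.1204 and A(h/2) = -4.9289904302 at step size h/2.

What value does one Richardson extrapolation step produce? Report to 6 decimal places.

-4.929467

Error is O(h^3); halving h shrinks it by 2^3 = 8.
A(h/2) − A(h) = -4.9289904302 − (-4.9256566236) = -0.0033338066
Correction (A(h/2) − A(h))/(8 − 1) = (-0.0033338066)/7 = -0.0004762581
R = -4.9289904302 − 0.0004762581 = -4.9294666883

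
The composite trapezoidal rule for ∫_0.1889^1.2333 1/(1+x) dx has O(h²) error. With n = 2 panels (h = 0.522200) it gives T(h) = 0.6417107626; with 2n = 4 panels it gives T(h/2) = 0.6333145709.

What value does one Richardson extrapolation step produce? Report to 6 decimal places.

0.630516

Order 2 gives 2^r = 4 and 2^r − 1 = 3.
2^2·A(h/2) = 2.5332582836; minus A(h) gives 1.8915475210.
Divide by 2^2 − 1 = 3.
Extrapolated: 1.8915475210 / 3 = 0.6305158403
Shift from A(h/2): −0.0027987306.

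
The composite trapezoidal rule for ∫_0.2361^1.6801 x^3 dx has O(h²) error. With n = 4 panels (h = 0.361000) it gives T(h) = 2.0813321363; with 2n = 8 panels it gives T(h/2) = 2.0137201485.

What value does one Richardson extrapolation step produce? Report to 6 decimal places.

1.991183

Leading term ∝ h^2; use weight 4 = 2^2.
4 × 2.0137201485 = 8.0548805940; 8.0548805940 − 2.0813321363 = 5.9735484577
(4 × 2.0137201485 − 2.0813321363)/(4 − 1) = 1.9911828192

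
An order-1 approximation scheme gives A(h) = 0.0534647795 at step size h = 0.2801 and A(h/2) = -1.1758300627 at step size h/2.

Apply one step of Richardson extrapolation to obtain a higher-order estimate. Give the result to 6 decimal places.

-2.405125

r = 1: numerator weight 2, denominator 1.
Numerator 2 × A(h/2) − A(h) = 2 × (-1.1758300627) − 0.0534647795 = -2.4051249049
(2 × (-1.1758300627) − 0.0534647795)/(2 − 1) = -2.4051249049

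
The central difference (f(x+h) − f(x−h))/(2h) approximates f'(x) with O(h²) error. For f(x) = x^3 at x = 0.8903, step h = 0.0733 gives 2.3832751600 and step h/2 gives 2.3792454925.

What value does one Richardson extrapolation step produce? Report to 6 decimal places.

2.377902

r = 2, so 2^r = 4.
Numerator 4*A(h/2) − A(h) = 4*2.3792454925 − 2.3832751600 = 7.1337068100
Divide by 2^2 − 1 = 3.
So the Richardson estimate is 2.3779022700.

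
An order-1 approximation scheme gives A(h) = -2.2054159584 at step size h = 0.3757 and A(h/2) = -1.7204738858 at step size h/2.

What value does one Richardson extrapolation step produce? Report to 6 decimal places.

The method has order 1: 2^1 = 2.
Top: 2(-1.7204738858) − (-2.2054159584) = -1.2355318132
Divide by 2^1 − 1 = 1.
(-1.2355318132) ÷ 1 = -1.2355318132
Correction |R − A(h/2)| = 4.849e-01; gap |A(h/2) − A(h)| = 4.849e-01.

-1.235532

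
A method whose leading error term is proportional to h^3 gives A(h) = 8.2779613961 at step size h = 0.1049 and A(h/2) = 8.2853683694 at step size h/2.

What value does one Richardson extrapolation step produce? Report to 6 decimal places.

8.286427

Leading term ∝ h^3; use weight 8 = 2^3.
8 × 8.2853683694 = 66.2829469552; 66.2829469552 − 8.2779613961 = 58.0049855591
Denominator 8 − 1 = 7.
(8 × 8.2853683694 − 8.2779613961)/(8 − 1) = 8.2864265084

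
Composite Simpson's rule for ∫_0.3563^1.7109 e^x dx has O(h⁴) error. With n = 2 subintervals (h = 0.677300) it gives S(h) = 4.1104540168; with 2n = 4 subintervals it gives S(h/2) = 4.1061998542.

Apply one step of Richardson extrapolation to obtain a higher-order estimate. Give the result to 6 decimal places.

4.105916

The method has order 4: 2^4 = 16.
Weighted: 65.6991976672 − 4.1104540168 = 61.5887436504
Denominator 16 − 1 = 15.
So the Richardson estimate is 4.1059162434.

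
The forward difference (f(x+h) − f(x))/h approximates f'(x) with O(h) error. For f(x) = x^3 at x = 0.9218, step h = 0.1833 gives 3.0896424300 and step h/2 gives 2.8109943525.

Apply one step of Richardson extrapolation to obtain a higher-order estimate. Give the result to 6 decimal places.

2.532346

Method order is 1; weight 2^1 = 2.
Numerator 2*A(h/2) − A(h) = 2*2.8109943525 − 3.0896424300 = 2.5323462750
(2*2.8109943525 − 3.0896424300)/(2 − 1) = 2.5323462750
Shift from A(h/2): −0.2786480775.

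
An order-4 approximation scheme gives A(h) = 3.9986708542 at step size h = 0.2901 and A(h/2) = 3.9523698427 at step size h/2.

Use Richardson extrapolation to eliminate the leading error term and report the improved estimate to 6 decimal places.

Leading term ∝ h^4; use weight 16 = 2^4.
16 × 3.9523698427 = 63.2379174832; subtract 3.9986708542 → 59.2392466290
R = 59.2392466290/15 = 3.9492831086

3.949283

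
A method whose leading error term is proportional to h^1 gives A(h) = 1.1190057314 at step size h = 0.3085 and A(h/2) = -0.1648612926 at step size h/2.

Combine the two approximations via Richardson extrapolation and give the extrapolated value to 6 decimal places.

-1.448728

r = 1, so 2^r = 2.
Numerator 2*A(h/2) − A(h) = 2*(-0.1648612926) − 1.1190057314 = -1.4487283166
Divide by 2^1 − 1 = 1.
(-1.4487283166) ÷ 1 = -1.4487283166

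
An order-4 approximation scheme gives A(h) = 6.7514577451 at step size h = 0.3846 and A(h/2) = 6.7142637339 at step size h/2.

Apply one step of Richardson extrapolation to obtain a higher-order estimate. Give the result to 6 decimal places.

r = 4, so 2^r = 16.
2^4*A(h/2) = 107.4282197424; minus A(h) gives 100.6767619973.
Divide by 2^4 − 1 = 15.
Extrapolated: 100.6767619973 / 15 = 6.7117841332

6.711784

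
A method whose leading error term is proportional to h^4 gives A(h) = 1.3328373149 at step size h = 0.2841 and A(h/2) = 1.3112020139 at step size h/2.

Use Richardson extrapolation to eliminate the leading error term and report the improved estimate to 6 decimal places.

The method has order 4: 2^4 = 16.
Numerator 16 × A(h/2) − A(h) = 16 × 1.3112020139 − 1.3328373149 = 19.6463949075
Divide by 2^4 − 1 = 15.
So the Richardson estimate is 1.3097596605.

1.309760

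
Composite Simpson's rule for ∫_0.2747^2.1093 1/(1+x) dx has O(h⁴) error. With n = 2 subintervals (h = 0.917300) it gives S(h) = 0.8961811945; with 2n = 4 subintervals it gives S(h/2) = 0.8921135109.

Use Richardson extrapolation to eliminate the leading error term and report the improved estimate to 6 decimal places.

0.891842

With r = 4 the leading error scales as h^4, so the weight is 2^4 = 16.
16·0.8921135109 = 14.2738161744; subtract 0.8961811945 → 13.3776349799
(16·0.8921135109 − 0.8961811945)/(16 − 1) = 0.8918423320
Correction |R − A(h/2)| = 2.712e-04; gap |A(h/2) − A(h)| = 4.068e-03.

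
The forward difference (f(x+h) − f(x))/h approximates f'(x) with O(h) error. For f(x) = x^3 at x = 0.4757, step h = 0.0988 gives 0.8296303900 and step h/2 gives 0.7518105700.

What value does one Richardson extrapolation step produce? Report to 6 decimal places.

0.673991

With r = 1 the leading error scales as h^1, so the weight is 2^1 = 2.
Weighted: 1.5036211400 − 0.8296303900 = 0.6739907500
Extrapolated: 0.6739907500 / 1 = 0.6739907500
Gap between inputs: 7.782e-02; correction applied: −0.0778198200.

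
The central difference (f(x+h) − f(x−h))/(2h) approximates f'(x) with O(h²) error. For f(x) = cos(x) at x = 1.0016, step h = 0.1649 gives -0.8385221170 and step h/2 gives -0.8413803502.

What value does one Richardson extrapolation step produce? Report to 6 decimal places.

With r = 2 the leading error scales as h^2, so the weight is 2^2 = 4.
2^2 × A(h/2) = -3.3655214008; minus A(h) gives -2.5269992838.
Denominator 4 − 1 = 3.
So the Richardson estimate is -0.8423330946.
Gap between inputs: 2.858e-03; correction applied: −0.0009527444.

-0.842333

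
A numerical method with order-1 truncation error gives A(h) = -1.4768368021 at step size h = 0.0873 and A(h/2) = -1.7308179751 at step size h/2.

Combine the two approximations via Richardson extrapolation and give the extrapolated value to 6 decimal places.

Order 1 gives 2^r = 2 and 2^r − 1 = 1.
2 × (-1.7308179751) = -3.4616359502; subtract (-1.4768368021) → -1.9847991481
Divide by 2^1 − 1 = 1.
(-1.9847991481) ÷ 1 = -1.9847991481
Correction |R − A(h/2)| = 2.540e-01; gap |A(h/2) − A(h)| = 2.540e-01.

-1.984799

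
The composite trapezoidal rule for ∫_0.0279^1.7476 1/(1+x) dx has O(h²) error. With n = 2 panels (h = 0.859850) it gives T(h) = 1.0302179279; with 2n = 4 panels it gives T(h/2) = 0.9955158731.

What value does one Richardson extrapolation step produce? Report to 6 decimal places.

0.983949

The method has order 2: 2^2 = 4.
4*0.9955158731 = 3.9820634924; 3.9820634924 − 1.0302179279 = 2.9518455645
(4*0.9955158731 − 1.0302179279)/(4 − 1) = 0.9839485215
Correction |R − A(h/2)| = 1.157e-02; gap |A(h/2) − A(h)| = 3.470e-02.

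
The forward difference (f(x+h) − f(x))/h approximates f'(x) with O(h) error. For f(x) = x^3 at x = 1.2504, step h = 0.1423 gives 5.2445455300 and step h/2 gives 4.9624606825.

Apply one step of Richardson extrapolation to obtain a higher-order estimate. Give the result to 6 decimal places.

The method has order 1: 2^1 = 2.
2 × 4.9624606825 − 5.2445455300 = 4.6803758350
Denominator 2 − 1 = 1.
R = 4.6803758350/1 = 4.6803758350
Shift from A(h/2): −0.2820848475.

4.680376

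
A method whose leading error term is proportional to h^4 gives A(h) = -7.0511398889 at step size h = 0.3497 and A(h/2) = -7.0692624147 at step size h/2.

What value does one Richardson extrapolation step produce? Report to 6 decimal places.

-7.070471

Order 4 gives 2^r = 16 and 2^r − 1 = 15.
16·(-7.0692624147) = -113.1081986352; (-113.1081986352) − (-7.0511398889) = -106.0570587463
R = (-106.0570587463)/15 = -7.0704705831
Shift from A(h/2): −0.0012081684.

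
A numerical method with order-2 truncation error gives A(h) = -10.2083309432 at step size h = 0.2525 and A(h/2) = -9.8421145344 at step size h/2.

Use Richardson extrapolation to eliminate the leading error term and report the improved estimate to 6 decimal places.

Method order is 2; weight 2^2 = 4.
4×(-9.8421145344) = -39.3684581376; subtract (-10.2083309432) → -29.1601271944
Divide by 2^2 − 1 = 3.
Extrapolated: (-29.1601271944) / 3 = -9.7200423981

-9.720042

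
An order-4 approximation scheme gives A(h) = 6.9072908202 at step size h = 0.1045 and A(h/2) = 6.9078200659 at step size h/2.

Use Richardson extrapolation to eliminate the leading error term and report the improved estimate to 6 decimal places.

Order 4 gives 2^r = 16 and 2^r − 1 = 15.
16×6.9078200659 = 110.5251210544; subtract 6.9072908202 → 103.6178302342
R = 103.6178302342/15 = 6.9078553489
Shift from A(h/2): +0.0000352830.

6.907855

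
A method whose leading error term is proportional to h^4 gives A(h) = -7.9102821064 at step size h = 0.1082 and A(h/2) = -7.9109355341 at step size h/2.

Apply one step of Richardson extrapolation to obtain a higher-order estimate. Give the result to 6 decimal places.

Leading term ∝ h^4; use weight 16 = 2^4.
16*(-7.9109355341) − (-7.9102821064) = -118.6646864392
Divide by 2^4 − 1 = 15.
Extrapolated: (-118.6646864392) / 15 = -7.9109790959

-7.910979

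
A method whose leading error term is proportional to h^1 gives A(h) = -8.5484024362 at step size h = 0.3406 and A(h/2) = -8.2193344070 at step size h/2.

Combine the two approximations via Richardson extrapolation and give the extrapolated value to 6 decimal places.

Error is O(h^1); halving h shrinks it by 2^1 = 2.
Numerator 2 × A(h/2) − A(h) = 2 × (-8.2193344070) − (-8.5484024362) = -7.8902663778
Divide by 2^1 − 1 = 1.
(2 × (-8.2193344070) − (-8.5484024362))/(2 − 1) = -7.8902663778
Gap between inputs: 3.291e-01; correction applied: +0.3290680292.

-7.890266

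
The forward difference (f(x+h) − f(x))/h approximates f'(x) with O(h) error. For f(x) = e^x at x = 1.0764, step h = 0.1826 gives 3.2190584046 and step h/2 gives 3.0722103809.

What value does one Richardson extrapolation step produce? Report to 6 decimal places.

2.925362

With r = 1 the leading error scales as h^1, so the weight is 2^1 = 2.
Weighted: 6.1444207618 − 3.2190584046 = 2.9253623572
(2·3.0722103809 − 3.2190584046)/(2 − 1) = 2.9253623572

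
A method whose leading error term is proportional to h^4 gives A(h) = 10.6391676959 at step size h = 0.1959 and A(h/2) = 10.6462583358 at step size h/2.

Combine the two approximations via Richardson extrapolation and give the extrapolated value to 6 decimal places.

10.646731

Order 4 gives 2^r = 16 and 2^r − 1 = 15.
A(h/2) − A(h) = 10.6462583358 − 10.6391676959 = 0.0070906399
Correction (A(h/2) − A(h))/(16 − 1) = 0.0070906399/15 = 0.0004727093
R = 10.6462583358 + 0.0004727093 = 10.6467310451
Correction |R − A(h/2)| = 4.727e-04; gap |A(h/2) − A(h)| = 7.091e-03.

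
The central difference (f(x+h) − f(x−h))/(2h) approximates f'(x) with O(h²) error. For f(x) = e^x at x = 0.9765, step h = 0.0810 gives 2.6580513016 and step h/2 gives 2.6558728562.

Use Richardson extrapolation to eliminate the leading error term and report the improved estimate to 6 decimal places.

The method has order 2: 2^2 = 4.
A(h/2) − A(h) = 2.6558728562 − 2.6580513016 = -0.0021784454
Divide by 2^2 − 1 = 3: (-0.0021784454)/3 = -0.0007261485
R = 2.6558728562 − 0.0007261485 = 2.6551467077
Shift from A(h/2): −0.0007261485.

2.655147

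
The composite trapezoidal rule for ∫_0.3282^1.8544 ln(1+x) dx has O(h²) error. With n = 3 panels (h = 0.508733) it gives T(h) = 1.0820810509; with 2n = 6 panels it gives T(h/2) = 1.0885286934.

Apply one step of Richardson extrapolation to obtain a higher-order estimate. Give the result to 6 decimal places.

The method has order 2: 2^2 = 4.
Numerator 4×A(h/2) − A(h) = 4×1.0885286934 − 1.0820810509 = 3.2720337227
3.2720337227 ÷ 3 = 1.0906779076

1.090678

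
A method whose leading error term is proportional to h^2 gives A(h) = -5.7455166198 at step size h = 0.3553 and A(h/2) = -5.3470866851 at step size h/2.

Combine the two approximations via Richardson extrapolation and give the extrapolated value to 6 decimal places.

-5.214277

The method has order 2: 2^2 = 4.
Difference of the inputs: -5.3470866851 − (-5.7455166198) = 0.3984299347
Divide by 2^2 − 1 = 3: 0.3984299347/3 = 0.1328099782
R = A(h/2) + (A(h/2) − A(h))/3 = -5.3470866851 + 0.1328099782 = -5.2142767069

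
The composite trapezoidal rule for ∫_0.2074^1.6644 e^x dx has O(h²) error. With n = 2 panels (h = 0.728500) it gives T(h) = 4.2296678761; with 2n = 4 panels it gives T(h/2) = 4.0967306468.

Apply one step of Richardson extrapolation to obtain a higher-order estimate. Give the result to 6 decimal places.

4.052418

r = 2: numerator weight 4, denominator 3.
Numerator 4 × A(h/2) − A(h) = 4 × 4.0967306468 − 4.2296678761 = 12.1572547111
Denominator 4 − 1 = 3.
12.1572547111 ÷ 3 = 4.0524182370
Shift from A(h/2): −0.0443124098.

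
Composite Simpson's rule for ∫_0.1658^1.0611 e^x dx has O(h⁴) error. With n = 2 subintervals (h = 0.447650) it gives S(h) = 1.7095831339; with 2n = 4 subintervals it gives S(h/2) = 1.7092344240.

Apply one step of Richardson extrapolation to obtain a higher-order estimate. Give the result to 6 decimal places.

1.709211

Error is O(h^4); halving h shrinks it by 2^4 = 16.
16·1.7092344240 − 1.7095831339 = 25.6381676501
Divide by 2^4 − 1 = 15.
25.6381676501 ÷ 15 = 1.7092111767
Shift from A(h/2): −0.0000232473.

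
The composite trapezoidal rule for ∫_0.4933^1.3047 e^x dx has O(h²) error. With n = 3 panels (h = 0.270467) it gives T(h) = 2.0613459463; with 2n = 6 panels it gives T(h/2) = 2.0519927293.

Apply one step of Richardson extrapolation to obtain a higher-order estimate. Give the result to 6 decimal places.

Method order is 2; weight 2^2 = 4.
4*2.0519927293 = 8.2079709172; subtract 2.0613459463 → 6.1466249709
Extrapolated: 6.1466249709 / 3 = 2.0488749903

2.048875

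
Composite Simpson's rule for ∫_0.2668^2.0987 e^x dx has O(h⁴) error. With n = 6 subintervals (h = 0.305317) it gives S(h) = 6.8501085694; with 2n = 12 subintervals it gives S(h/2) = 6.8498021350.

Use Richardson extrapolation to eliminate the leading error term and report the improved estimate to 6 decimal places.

Leading term ∝ h^4; use weight 16 = 2^4.
2^4 × A(h/2) = 109.5968341600; minus A(h) gives 102.7467255906.
Denominator 16 − 1 = 15.
Result: 6.8497817060

6.849782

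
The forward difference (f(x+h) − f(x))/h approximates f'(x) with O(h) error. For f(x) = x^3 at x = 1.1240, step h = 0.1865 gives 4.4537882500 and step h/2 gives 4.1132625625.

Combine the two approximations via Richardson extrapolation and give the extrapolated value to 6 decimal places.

3.772737

Leading term ∝ h^1; use weight 2 = 2^1.
Top: 2(4.1132625625) − (4.4537882500) = 3.7727368750
Denominator 2 − 1 = 1.
(2·4.1132625625 − 4.4537882500)/(2 − 1) = 3.7727368750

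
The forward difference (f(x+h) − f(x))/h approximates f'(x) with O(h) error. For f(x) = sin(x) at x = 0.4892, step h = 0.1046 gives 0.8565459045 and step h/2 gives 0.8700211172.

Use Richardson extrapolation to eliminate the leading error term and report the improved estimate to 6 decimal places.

Order 1 gives 2^r = 2 and 2^r − 1 = 1.
Weighted: 1.7400422344 − 0.8565459045 = 0.8834963299
Denominator 2 − 1 = 1.
0.8834963299 ÷ 1 = 0.8834963299
Shift from A(h/2): +0.0134752127.

0.883496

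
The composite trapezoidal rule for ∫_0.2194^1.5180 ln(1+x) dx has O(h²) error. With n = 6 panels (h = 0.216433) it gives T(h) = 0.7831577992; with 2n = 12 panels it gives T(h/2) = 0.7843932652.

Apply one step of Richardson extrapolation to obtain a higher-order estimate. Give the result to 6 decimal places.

Method order is 2; weight 2^2 = 4.
Top: 4(0.7843932652) − (0.7831577992) = 2.3544152616
Divide by 2^2 − 1 = 3.
2.3544152616 ÷ 3 = 0.7848050872

0.784805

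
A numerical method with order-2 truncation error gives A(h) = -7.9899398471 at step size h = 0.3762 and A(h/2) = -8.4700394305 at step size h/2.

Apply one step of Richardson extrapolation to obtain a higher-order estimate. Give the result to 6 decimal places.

-8.630073

With r = 2 the leading error scales as h^2, so the weight is 2^2 = 4.
4×(-8.4700394305) = -33.8801577220; (-33.8801577220) − (-7.9899398471) = -25.8902178749
(4×(-8.4700394305) − (-7.9899398471))/(4 − 1) = -8.6300726250
Correction |R − A(h/2)| = 1.600e-01; gap |A(h/2) − A(h)| = 4.801e-01.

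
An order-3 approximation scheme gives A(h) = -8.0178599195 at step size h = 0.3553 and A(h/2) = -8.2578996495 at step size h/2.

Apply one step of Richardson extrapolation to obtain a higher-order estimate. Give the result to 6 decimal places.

Order 3 gives 2^r = 8 and 2^r − 1 = 7.
8 × (-8.2578996495) = -66.0631971960; subtract (-8.0178599195) → -58.0453372765
(8 × (-8.2578996495) − (-8.0178599195))/(8 − 1) = -8.2921910395
Correction |R − A(h/2)| = 3.429e-02; gap |A(h/2) − A(h)| = 2.400e-01.

-8.292191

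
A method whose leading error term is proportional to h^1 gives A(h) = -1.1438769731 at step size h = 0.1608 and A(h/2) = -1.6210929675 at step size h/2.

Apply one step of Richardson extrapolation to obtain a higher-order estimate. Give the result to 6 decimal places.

Method order is 1; weight 2^1 = 2.
2 × (-1.6210929675) = -3.2421859350; (-3.2421859350) − (-1.1438769731) = -2.0983089619
Divide by 2^1 − 1 = 1.
So the Richardson estimate is -2.0983089619.
Gap between inputs: 4.772e-01; correction applied: −0.4772159944.

-2.098309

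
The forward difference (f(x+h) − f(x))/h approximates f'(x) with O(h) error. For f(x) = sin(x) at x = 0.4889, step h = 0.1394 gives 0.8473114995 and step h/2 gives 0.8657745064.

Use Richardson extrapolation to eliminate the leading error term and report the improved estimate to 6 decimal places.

0.884238

Error is O(h^1); halving h shrinks it by 2^1 = 2.
Top: 2(0.8657745064) − (0.8473114995) = 0.8842375133
Denominator 2 − 1 = 1.
R = 0.8842375133/1 = 0.8842375133
Gap between inputs: 1.846e-02; correction applied: +0.0184630069.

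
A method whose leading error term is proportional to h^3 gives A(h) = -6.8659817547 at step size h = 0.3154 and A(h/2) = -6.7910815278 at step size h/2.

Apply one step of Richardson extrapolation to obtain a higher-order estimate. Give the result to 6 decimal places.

With r = 3 the leading error scales as h^3, so the weight is 2^3 = 8.
8·(-6.7910815278) = -54.3286522224; subtract (-6.8659817547) → -47.4626704677
Divide by 2^3 − 1 = 7.
(-47.4626704677) ÷ 7 = -6.7803814954
Correction |R − A(h/2)| = 1.070e-02; gap |A(h/2) − A(h)| = 7.490e-02.

-6.780381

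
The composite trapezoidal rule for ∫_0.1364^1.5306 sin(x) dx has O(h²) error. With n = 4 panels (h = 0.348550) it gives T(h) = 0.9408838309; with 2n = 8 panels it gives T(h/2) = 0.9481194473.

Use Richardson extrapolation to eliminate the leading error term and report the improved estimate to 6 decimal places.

0.950531

Error is O(h^2); halving h shrinks it by 2^2 = 4.
Weighted: 3.7924777892 − 0.9408838309 = 2.8515939583
Extrapolated: 2.8515939583 / 3 = 0.9505313194
Correction |R − A(h/2)| = 2.412e-03; gap |A(h/2) − A(h)| = 7.236e-03.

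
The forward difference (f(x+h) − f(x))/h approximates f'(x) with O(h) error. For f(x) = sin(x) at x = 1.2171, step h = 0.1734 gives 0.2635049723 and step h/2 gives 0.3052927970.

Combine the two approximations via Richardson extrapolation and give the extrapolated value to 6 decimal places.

r = 1, so 2^r = 2.
Numerator 2×A(h/2) − A(h) = 2×0.3052927970 − 0.2635049723 = 0.3470806217
(2×0.3052927970 − 0.2635049723)/(2 − 1) = 0.3470806217
Gap between inputs: 4.179e-02; correction applied: +0.0417878247.

0.347081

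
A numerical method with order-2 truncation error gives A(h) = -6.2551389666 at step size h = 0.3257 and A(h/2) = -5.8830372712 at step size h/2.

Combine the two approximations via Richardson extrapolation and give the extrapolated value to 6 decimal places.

-5.759003

Leading term ∝ h^2; use weight 4 = 2^2.
Numerator 4×A(h/2) − A(h) = 4×(-5.8830372712) − (-6.2551389666) = -17.2770101182
(4×(-5.8830372712) − (-6.2551389666))/(4 − 1) = -5.7590033727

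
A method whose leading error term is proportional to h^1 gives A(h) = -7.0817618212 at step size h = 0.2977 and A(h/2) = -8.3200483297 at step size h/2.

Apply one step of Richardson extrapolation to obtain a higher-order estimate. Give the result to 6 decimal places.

-9.558335

Method order is 1; weight 2^1 = 2.
2 × (-8.3200483297) = -16.6400966594; subtract (-7.0817618212) → -9.5583348382
Extrapolated: (-9.5583348382) / 1 = -9.5583348382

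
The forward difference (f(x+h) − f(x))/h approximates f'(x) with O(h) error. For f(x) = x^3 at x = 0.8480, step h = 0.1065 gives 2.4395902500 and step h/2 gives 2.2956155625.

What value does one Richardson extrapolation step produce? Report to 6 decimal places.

2.151641

Order 1 gives 2^r = 2 and 2^r − 1 = 1.
Numerator 2·A(h/2) − A(h) = 2·2.2956155625 − 2.4395902500 = 2.1516408750
Denominator 2 − 1 = 1.
2.1516408750 ÷ 1 = 2.1516408750
Gap between inputs: 1.440e-01; correction applied: −0.1439746875.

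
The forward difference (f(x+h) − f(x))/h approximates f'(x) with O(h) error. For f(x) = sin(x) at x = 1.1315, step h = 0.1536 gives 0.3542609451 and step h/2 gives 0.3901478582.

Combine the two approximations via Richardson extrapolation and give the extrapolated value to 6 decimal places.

The method has order 1: 2^1 = 2.
Numerator 2*A(h/2) − A(h) = 2*0.3901478582 − 0.3542609451 = 0.4260347713
R = 0.4260347713/1 = 0.4260347713

0.426035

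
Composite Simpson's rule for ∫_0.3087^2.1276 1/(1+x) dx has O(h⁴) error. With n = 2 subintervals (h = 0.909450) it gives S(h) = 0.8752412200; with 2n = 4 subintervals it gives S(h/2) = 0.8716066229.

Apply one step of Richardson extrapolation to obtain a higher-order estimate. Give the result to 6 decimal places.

Error is O(h^4); halving h shrinks it by 2^4 = 16.
2^4·A(h/2) = 13.9457059664; minus A(h) gives 13.0704647464.
Denominator 16 − 1 = 15.
So the Richardson estimate is 0.8713643164.

0.871364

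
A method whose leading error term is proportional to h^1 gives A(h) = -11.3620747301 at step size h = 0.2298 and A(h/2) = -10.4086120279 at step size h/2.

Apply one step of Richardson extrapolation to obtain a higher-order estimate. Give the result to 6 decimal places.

Leading term ∝ h^1; use weight 2 = 2^1.
2×(-10.4086120279) = -20.8172240558; (-20.8172240558) − (-11.3620747301) = -9.4551493257
Denominator 2 − 1 = 1.
Extrapolated: (-9.4551493257) / 1 = -9.4551493257

-9.455149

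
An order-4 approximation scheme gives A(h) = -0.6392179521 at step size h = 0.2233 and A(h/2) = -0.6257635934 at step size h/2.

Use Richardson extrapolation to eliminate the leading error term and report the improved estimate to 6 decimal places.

-0.624867

Method order is 4; weight 2^4 = 16.
16*(-0.6257635934) = -10.0122174944; subtract (-0.6392179521) → -9.3729995423
(16*(-0.6257635934) − (-0.6392179521))/(16 − 1) = -0.6248666362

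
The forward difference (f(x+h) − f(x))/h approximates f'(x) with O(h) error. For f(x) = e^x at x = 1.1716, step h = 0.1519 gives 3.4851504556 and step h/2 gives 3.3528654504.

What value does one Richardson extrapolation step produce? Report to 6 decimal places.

Order 1 gives 2^r = 2 and 2^r − 1 = 1.
2 × 3.3528654504 = 6.7057309008; subtract 3.4851504556 → 3.2205804452
Denominator 2 − 1 = 1.
Result: 3.2205804452
Correction |R − A(h/2)| = 1.323e-01; gap |A(h/2) − A(h)| = 1.323e-01.

3.220580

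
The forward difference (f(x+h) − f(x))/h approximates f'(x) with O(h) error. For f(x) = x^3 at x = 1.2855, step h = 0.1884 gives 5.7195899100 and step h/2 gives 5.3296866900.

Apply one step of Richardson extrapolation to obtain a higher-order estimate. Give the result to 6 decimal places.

4.939783

Error is O(h^1); halving h shrinks it by 2^1 = 2.
Numerator 2×A(h/2) − A(h) = 2×5.3296866900 − 5.7195899100 = 4.9397834700
Denominator 2 − 1 = 1.
4.9397834700 ÷ 1 = 4.9397834700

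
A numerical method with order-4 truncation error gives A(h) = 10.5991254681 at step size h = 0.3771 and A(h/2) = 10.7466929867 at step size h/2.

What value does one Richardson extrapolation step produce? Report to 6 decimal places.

10.756531

r = 4: numerator weight 16, denominator 15.
Numerator 16 × A(h/2) − A(h) = 16 × 10.7466929867 − 10.5991254681 = 161.3479623191
Divide by 2^4 − 1 = 15.
Extrapolated: 161.3479623191 / 15 = 10.7565308213
Shift from A(h/2): +0.0098378346.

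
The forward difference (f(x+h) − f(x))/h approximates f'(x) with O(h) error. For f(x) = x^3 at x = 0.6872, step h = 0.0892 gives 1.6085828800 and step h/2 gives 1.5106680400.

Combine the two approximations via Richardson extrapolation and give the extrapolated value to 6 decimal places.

1.412753

The method has order 1: 2^1 = 2.
2*1.5106680400 = 3.0213360800; 3.0213360800 − 1.6085828800 = 1.4127532000
1.4127532000 ÷ 1 = 1.4127532000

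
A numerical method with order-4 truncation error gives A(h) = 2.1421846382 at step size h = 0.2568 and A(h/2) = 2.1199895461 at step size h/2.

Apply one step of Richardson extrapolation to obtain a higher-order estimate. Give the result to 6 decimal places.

2.118510

r = 4: numerator weight 16, denominator 15.
16×2.1199895461 − 2.1421846382 = 31.7776480994
Denominator 16 − 1 = 15.
So the Richardson estimate is 2.1185098733.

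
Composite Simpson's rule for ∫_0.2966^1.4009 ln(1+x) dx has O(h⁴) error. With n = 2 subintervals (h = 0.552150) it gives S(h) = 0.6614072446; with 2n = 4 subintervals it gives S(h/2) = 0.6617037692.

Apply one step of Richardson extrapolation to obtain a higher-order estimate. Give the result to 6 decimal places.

r = 4: numerator weight 16, denominator 15.
Numerator 16×A(h/2) − A(h) = 16×0.6617037692 − 0.6614072446 = 9.9258530626
Extrapolated: 9.9258530626 / 15 = 0.6617235375

0.661724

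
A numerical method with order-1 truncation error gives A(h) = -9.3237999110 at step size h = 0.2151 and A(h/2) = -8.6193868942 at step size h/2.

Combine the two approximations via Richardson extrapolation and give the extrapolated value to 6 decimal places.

-7.914974

Method order is 1; weight 2^1 = 2.
2×(-8.6193868942) − (-9.3237999110) = -7.9149738774
Denominator 2 − 1 = 1.
Extrapolated: (-7.9149738774) / 1 = -7.9149738774
Gap between inputs: 7.044e-01; correction applied: +0.7044130168.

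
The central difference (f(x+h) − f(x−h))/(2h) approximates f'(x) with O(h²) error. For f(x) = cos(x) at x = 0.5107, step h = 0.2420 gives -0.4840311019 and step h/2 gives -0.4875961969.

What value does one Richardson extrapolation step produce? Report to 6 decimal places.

With r = 2 the leading error scales as h^2, so the weight is 2^2 = 4.
Numerator 4·A(h/2) − A(h) = 4·(-0.4875961969) − (-0.4840311019) = -1.4663536857
R = (-1.4663536857)/3 = -0.4887845619

-0.488785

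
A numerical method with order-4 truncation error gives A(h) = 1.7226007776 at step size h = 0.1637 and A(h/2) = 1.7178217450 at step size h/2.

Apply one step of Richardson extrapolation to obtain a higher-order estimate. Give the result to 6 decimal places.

With r = 4 the leading error scales as h^4, so the weight is 2^4 = 16.
Numerator 16 × A(h/2) − A(h) = 16 × 1.7178217450 − 1.7226007776 = 25.7625471424
(16 × 1.7178217450 − 1.7226007776)/(16 − 1) = 1.7175031428

1.717503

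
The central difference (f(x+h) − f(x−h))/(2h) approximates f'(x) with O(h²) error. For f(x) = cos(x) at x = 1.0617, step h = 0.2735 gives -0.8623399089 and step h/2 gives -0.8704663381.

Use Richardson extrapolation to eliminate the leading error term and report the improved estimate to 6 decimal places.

-0.873175

r = 2, so 2^r = 4.
Weighted: (-3.4818653524) − (-0.8623399089) = -2.6195254435
Denominator 4 − 1 = 3.
(4·(-0.8704663381) − (-0.8623399089))/(4 − 1) = -0.8731751478
Correction |R − A(h/2)| = 2.709e-03; gap |A(h/2) − A(h)| = 8.126e-03.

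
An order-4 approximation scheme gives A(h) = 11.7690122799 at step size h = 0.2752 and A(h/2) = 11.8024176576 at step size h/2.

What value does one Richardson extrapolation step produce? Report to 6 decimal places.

11.804645

With r = 4 the leading error scales as h^4, so the weight is 2^4 = 16.
Numerator 16 × A(h/2) − A(h) = 16 × 11.8024176576 − 11.7690122799 = 177.0696702417
177.0696702417 ÷ 15 = 11.8046446828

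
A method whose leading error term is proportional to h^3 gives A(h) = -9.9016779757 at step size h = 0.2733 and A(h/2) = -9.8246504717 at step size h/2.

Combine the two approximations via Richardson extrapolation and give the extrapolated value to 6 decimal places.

Leading term ∝ h^3; use weight 8 = 2^3.
2^3 × A(h/2) = -78.5972037736; minus A(h) gives -68.6955257979.
(-68.6955257979) ÷ 7 = -9.8136465426

-9.813647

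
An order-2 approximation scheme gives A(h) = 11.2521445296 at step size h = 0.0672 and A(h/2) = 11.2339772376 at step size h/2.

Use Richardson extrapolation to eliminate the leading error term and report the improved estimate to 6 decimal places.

11.227921

Error is O(h^2); halving h shrinks it by 2^2 = 4.
Difference of the inputs: 11.2339772376 − 11.2521445296 = -0.0181672920
Divide by 2^2 − 1 = 3: (-0.0181672920)/3 = -0.0060557640
R = A(h/2) + (A(h/2) − A(h))/3 = 11.2339772376 − 0.0060557640 = 11.2279214736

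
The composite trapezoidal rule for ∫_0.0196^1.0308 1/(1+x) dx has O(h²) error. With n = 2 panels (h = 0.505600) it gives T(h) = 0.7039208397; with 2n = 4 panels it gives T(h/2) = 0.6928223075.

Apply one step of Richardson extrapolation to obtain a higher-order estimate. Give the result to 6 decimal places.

0.689123

r = 2, so 2^r = 4.
Numerator 4×A(h/2) − A(h) = 4×0.6928223075 − 0.7039208397 = 2.0673683903
Extrapolated: 2.0673683903 / 3 = 0.6891227968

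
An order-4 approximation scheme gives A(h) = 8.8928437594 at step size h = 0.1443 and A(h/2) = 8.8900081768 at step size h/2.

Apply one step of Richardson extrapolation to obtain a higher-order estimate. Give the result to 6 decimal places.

Leading term ∝ h^4; use weight 16 = 2^4.
Top: 16(8.8900081768) − (8.8928437594) = 133.3472870694
Divide by 2^4 − 1 = 15.
(16*8.8900081768 − 8.8928437594)/(16 − 1) = 8.8898191380
Correction |R − A(h/2)| = 1.890e-04; gap |A(h/2) − A(h)| = 2.836e-03.

8.889819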